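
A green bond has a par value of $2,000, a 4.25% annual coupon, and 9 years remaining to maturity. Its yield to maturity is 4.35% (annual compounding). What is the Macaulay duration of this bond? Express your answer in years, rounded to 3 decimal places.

7.658 years

Periodic yield y = 0.0435. Discount each cash flow and weight by its year:
  t   CF        PV=CF/(1+0.0435)^t    t·PV
  1        85.00        81.4566        81.4566
  2        85.00        78.0610       156.1220
  3        85.00        74.8069       224.4207
  4        85.00        71.6884       286.7537
  5        85.00        68.7000       343.4999
  6        85.00        65.8361       395.0167
  7        85.00        63.0916       441.6414
  8        85.00        60.4616       483.6924
  9     2,085.00     1,421.2615    12,791.3531
  Σ                  1,985.3637    15,203.9566
Price P = Σ PV = 1,985.3637.
Macaulay duration = Σ(t·PV) / P = 15,203.9566 / 1,985.3637 = 7.65802 years.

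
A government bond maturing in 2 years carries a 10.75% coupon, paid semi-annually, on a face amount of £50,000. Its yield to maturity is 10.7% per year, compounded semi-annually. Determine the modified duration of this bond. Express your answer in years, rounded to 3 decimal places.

1.758 years

Periodic yield y = 0.0535. First find Macaulay duration:
  t   CF        PV=CF/(1+0.0535)^t    t·PV
  1     2,687.50     2,551.0204     2,551.0204
  2     2,687.50     2,421.4717     4,842.9433
  3     2,687.50     2,298.5018     6,895.5055
  4    52,687.50    42,772.9725   171,091.8899
  Σ                 50,043.9664   185,381.3591
P = 50,043.9664; Macaulay duration = 185,381.3591 / 50,043.9664 = 3.70437 half-year periods = 1.85218 years.
Modified duration = D_Mac / (1 + y) = 1.85218 / 1.0535 = 1.75813 years.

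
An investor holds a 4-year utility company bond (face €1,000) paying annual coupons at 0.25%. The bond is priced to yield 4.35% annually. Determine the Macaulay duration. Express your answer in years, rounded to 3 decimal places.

3.984 years

Periodic yield y = 0.0435. Discount each cash flow and weight by its year:
  t   CF        PV=CF/(1+0.0435)^t    t·PV
  1         2.50         2.3958         2.3958
  2         2.50         2.2959         4.5918
  3         2.50         2.2002         6.6006
  4     1,002.50       845.5019     3,382.0074
  Σ                    852.3938     3,395.5957
Price P = Σ PV = 852.3938.
Macaulay duration = Σ(t·PV) / P = 3,395.5957 / 852.3938 = 3.98360 years.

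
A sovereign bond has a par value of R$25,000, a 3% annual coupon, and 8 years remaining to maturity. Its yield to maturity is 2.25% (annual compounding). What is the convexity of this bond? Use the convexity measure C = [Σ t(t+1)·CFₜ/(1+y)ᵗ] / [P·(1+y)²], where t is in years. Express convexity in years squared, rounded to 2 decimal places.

With y = 0.0225:
  t   CF        PV=CF/(1+0.0225)^t    t·PV        t(t+1)·PV
  1       750.00       733.4963       733.4963       1,466.9927
  2       750.00       717.3558     1,434.7117       4,304.1350
  3       750.00       701.5705     2,104.7115       8,418.8459
  4       750.00       686.1325     2,744.5300      13,722.6502
  5       750.00       671.0342     3,355.1712      20,131.0272
  6       750.00       656.2682     3,937.6092      27,563.2646
  7       750.00       641.8271     4,492.7897      35,942.3173
  8    25,750.00    21,551.1624   172,409.2993   1,551,683.6941
  Σ                 26,358.8471   191,212.3189   1,663,232.9268
P = 26,358.8471.
Convexity = Σ t(t+1)·PV / [P·(1+y)²] = 1,663,232.9268 / (26,358.8471 × 1.045506) = 60.35316.

60.35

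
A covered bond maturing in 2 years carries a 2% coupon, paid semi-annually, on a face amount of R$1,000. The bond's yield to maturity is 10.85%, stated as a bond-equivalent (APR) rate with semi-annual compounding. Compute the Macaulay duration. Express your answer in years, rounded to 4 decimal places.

Periodic yield y = 0.05425. Discount each cash flow and weight by its period:
  t   CF        PV=CF/(1+0.05425)^t    t·PV
  1        10.00         9.4854         9.4854
  2        10.00         8.9973        17.9946
  3        10.00         8.5343        25.6030
  4     1,010.00       817.6114     3,270.4456
  Σ                    844.6284     3,323.5286
Price P = Σ PV = 844.6284.
Macaulay duration = Σ(t·PV) / P = 3,323.5286 / 844.6284 = 3.93490 half-year periods.
In years: 3.93490 / 2 = 1.96745 years.

1.9675 years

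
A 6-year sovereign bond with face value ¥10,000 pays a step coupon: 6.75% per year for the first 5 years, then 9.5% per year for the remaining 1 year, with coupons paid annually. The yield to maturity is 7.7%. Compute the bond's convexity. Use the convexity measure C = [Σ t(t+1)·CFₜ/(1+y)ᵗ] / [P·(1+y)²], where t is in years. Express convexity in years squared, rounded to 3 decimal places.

With y = 0.077:
  t   CF        PV=CF/(1+0.077)^t    t·PV        t(t+1)·PV
  1       675.00       626.7409       626.7409       1,253.4819
  2       675.00       581.9322     1,163.8643       3,491.5930
  3       675.00       540.3270     1,620.9810       6,483.9239
  4       675.00       501.6964     2,006.7855      10,033.9274
  5       675.00       465.8276     2,329.1382      13,974.8293
  6    10,950.00     7,016.4898    42,098.9389     294,692.5724
  Σ                  9,733.0139    49,846.4489     329,930.3279
P = 9,733.0139.
Convexity = Σ t(t+1)·PV / [P·(1+y)²] = 329,930.3279 / (9,733.0139 × 1.159929) = 29.22426.

29.224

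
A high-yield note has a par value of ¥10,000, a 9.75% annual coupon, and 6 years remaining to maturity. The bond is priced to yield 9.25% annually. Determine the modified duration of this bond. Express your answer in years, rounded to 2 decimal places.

4.42 years

Periodic yield y = 0.0925. First find Macaulay duration:
  t   CF        PV=CF/(1+0.0925)^t    t·PV
  1       975.00       892.4485       892.4485
  2       975.00       816.8865     1,633.7730
  3       975.00       747.7222     2,243.1666
  4       975.00       684.4139     2,737.6557
  5       975.00       626.4658     3,132.3291
  6    10,975.00     6,454.6969    38,728.1815
  Σ                 10,222.6339    49,367.5545
P = 10,222.6339; Macaulay duration = 49,367.5545 / 10,222.6339 = 4.82924 years.
Modified duration = D_Mac / (1 + y) = 4.82924 / 1.0925 = 4.42036 years.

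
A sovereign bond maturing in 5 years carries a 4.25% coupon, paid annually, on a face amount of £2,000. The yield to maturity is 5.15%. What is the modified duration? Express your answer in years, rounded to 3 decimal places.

Periodic yield y = 0.0515. First find Macaulay duration:
  t   CF        PV=CF/(1+0.0515)^t    t·PV
  1        85.00        80.8369        80.8369
  2        85.00        76.8777       153.7554
  3        85.00        73.1124       219.3372
  4        85.00        69.5315       278.1261
  5     2,085.00     1,622.0330     8,110.1648
  Σ                  1,922.3915     8,842.2205
P = 1,922.3915; Macaulay duration = 8,842.2205 / 1,922.3915 = 4.59959 years.
Modified duration = D_Mac / (1 + y) = 4.59959 / 1.0515 = 4.37432 years.

4.374 years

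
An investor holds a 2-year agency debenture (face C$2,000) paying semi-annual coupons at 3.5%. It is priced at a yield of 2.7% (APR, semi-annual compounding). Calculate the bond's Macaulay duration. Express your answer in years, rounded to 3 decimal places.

1.949 years

Periodic yield y = 0.0135. Discount each cash flow and weight by its period:
  t   CF        PV=CF/(1+0.0135)^t    t·PV
  1        35.00        34.5338        34.5338
  2        35.00        34.0738        68.1476
  3        35.00        33.6199       100.8598
  4     2,035.00     1,928.7210     7,714.8839
  Σ                  2,030.9485     7,918.4250
Price P = Σ PV = 2,030.9485.
Macaulay duration = Σ(t·PV) / P = 7,918.4250 / 2,030.9485 = 3.89888 half-year periods.
In years: 3.89888 / 2 = 1.94944 years.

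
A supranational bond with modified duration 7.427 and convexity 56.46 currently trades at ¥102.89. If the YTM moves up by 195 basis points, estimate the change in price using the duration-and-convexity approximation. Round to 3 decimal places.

-¥13.797

Duration effect: -D_mod·Δy = -7.427 × (+0.0195) = -0.1448265
Convexity effect: ½·C·(Δy)² = 0.5 × 56.46 × (0.0195)² = +0.0107344575
ΔP/P ≈ -0.1448265 + 0.0107344575 = -0.1340920425
ΔP ≈ 102.89 × (-0.1340920425) = -13.796730252825.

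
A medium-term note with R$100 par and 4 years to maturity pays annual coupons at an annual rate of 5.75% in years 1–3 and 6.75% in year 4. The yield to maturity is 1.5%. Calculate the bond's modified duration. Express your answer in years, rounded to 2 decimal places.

Periodic yield y = 0.015. First find Macaulay duration:
  t   CF        PV=CF/(1+0.015)^t    t·PV
  1         5.75         5.6650         5.6650
  2         5.75         5.5813        11.1626
  3         5.75         5.4988        16.4965
  4       106.75       100.5782       402.3127
  Σ                    117.3233       435.6368
P = 117.3233; Macaulay duration = 435.6368 / 117.3233 = 3.71313 years.
Modified duration = D_Mac / (1 + y) = 3.71313 / 1.015 = 3.65826 years.

3.66 years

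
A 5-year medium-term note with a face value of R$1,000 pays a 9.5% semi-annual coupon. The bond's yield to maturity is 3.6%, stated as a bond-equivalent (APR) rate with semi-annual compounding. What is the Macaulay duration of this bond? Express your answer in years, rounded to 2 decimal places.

4.21 years

Periodic yield y = 0.018. Discount each cash flow and weight by its period:
  t   CF        PV=CF/(1+0.018)^t    t·PV
  1        47.50        46.6601        46.6601
  2        47.50        45.8351        91.6702
  3        47.50        45.0246       135.0739
  4        47.50        44.2285       176.9141
  5        47.50        43.4465       217.2325
  6        47.50        42.6783       256.0697
  7        47.50        41.9237       293.4656
  8        47.50        41.1824       329.4590
  9        47.50        40.4542       364.0878
  10    1,047.50       876.3473     8,763.4730
  Σ                  1,267.7807    10,674.1059
Price P = Σ PV = 1,267.7807.
Macaulay duration = Σ(t·PV) / P = 10,674.1059 / 1,267.7807 = 8.41952 half-year periods.
In years: 8.41952 / 2 = 4.20976 years.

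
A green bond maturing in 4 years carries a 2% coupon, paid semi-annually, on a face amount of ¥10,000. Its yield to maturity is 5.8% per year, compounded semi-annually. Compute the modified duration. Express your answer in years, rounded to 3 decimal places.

3.743 years

Periodic yield y = 0.029. First find Macaulay duration:
  t   CF        PV=CF/(1+0.029)^t    t·PV
  1       100.00        97.1817        97.1817
  2       100.00        94.4429       188.8858
  3       100.00        91.7812       275.3437
  4       100.00        89.1946       356.7783
  5       100.00        86.6808       433.4042
  6       100.00        84.2379       505.4277
  7       100.00        81.8639       573.0472
  8    10,100.00     8,035.2312    64,281.8494
  Σ                  8,660.6143    66,711.9180
P = 8,660.6143; Macaulay duration = 66,711.9180 / 8,660.6143 = 7.70291 half-year periods = 3.85145 years.
Modified duration = D_Mac / (1 + y) = 3.85145 / 1.029 = 3.74291 years.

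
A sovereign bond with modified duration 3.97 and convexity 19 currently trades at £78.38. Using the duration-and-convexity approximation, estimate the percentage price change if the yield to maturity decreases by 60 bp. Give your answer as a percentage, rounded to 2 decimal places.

Duration effect: -D_mod·Δy = -3.97 × (-0.006) = +0.023820
Convexity effect: ½·C·(Δy)² = 0.5 × 19 × (-0.006)² = +0.0003420
ΔP/P ≈ +0.023820 + 0.0003420 = +0.024162
= +2.4162%.

+2.42%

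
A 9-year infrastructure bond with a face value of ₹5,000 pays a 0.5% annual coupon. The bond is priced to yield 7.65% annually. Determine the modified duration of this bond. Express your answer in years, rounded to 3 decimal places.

8.119 years

Periodic yield y = 0.0765. First find Macaulay duration:
  t   CF        PV=CF/(1+0.0765)^t    t·PV
  1        25.00        23.2234        23.2234
  2        25.00        21.5731        43.1461
  3        25.00        20.0400        60.1200
  4        25.00        18.6159        74.4636
  5        25.00        17.2930        86.4649
  6        25.00        16.0641        96.3845
  7        25.00        14.9225       104.4575
  8        25.00        13.8621       110.8965
  9     5,025.00     2,588.2711    23,294.4397
  Σ                  2,733.8651    23,893.5962
P = 2,733.8651; Macaulay duration = 23,893.5962 / 2,733.8651 = 8.73986 years.
Modified duration = D_Mac / (1 + y) = 8.73986 / 1.0765 = 8.11877 years.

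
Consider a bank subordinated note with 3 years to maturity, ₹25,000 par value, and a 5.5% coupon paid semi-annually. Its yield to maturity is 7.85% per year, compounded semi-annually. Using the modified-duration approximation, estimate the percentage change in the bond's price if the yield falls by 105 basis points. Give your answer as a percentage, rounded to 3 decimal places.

Periodic yield y = 0.03925. Modified duration first:
  t   CF        PV=CF/(1+0.03925)^t    t·PV
  1       687.50       661.5348       661.5348
  2       687.50       636.5502     1,273.1003
  3       687.50       612.5092     1,837.5275
  4       687.50       589.3762     2,357.5047
  5       687.50       567.1168     2,835.5842
  6    25,687.50    20,389.2683   122,335.6096
  Σ                 23,456.3554   131,300.8611
P = 23,456.3554; D_Mac = 5.59767 half-year periods = 2.79883 yrs; D_mod = 2.79883/(1+0.03925) = 2.69313 yrs.
ΔP/P ≈ -D_mod · Δy = -2.69313 × (-0.0105) = +0.028278 = +2.8278%.

+2.828%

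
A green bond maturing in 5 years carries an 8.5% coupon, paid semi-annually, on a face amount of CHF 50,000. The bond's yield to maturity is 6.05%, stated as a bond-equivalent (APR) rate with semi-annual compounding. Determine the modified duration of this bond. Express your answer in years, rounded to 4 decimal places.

4.0981 years

Periodic yield y = 0.03025. First find Macaulay duration:
  t   CF        PV=CF/(1+0.03025)^t    t·PV
  1     2,125.00     2,062.6062     2,062.6062
  2     2,125.00     2,002.0443     4,004.0886
  3     2,125.00     1,943.2607     5,829.7821
  4     2,125.00     1,886.2030     7,544.8122
  5     2,125.00     1,830.8207     9,154.1036
  6     2,125.00     1,777.0645    10,662.3871
  7     2,125.00     1,724.8867    12,074.2069
  8     2,125.00     1,674.2409    13,393.9273
  9     2,125.00     1,625.0822    14,625.7395
  10   52,125.00    38,691.8803   386,918.8034
  Σ                 55,218.0896   466,270.4568
P = 55,218.0896; Macaulay duration = 466,270.4568 / 55,218.0896 = 8.44416 half-year periods = 4.22208 years.
Modified duration = D_Mac / (1 + y) = 4.22208 / 1.03025 = 4.09811 years.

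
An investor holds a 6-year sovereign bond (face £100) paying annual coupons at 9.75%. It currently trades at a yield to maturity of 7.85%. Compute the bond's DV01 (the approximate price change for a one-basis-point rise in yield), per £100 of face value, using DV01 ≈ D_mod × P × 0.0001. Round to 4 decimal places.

Periodic yield y = 0.0785.
  t   CF        PV=CF/(1+0.0785)^t    t·PV
  1         9.75         9.0403         9.0403
  2         9.75         8.3823        16.7646
  3         9.75         7.7722        23.3166
  4         9.75         7.2065        28.8260
  5         9.75         6.6820        33.4098
  6       109.75        69.7403       418.4416
  Σ                    108.8236       529.7990
P = 108.8236; D_Mac = 4.86842 yrs; D_mod = 4.51407 yrs.
DV01 ≈ 4.51407 × 108.8236 × 0.0001 = 0.049124.

£0.0491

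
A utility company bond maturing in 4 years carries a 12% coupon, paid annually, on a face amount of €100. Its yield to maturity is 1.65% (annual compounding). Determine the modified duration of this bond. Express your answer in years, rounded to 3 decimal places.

3.442 years

Periodic yield y = 0.0165. First find Macaulay duration:
  t   CF        PV=CF/(1+0.0165)^t    t·PV
  1        12.00        11.8052        11.8052
  2        12.00        11.6136        23.2272
  3        12.00        11.4251        34.2752
  4       112.00       104.9031       419.6126
  Σ                    139.7470       488.9202
P = 139.7470; Macaulay duration = 488.9202 / 139.7470 = 3.49861 years.
Modified duration = D_Mac / (1 + y) = 3.49861 / 1.0165 = 3.44182 years.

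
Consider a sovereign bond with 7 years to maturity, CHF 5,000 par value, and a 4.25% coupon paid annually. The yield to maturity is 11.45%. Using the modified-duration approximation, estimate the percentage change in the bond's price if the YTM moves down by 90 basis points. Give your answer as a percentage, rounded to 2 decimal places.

Periodic yield y = 0.1145. Modified duration first:
  t   CF        PV=CF/(1+0.1145)^t    t·PV
  1       212.50       190.6685       190.6685
  2       212.50       171.0798       342.1596
  3       212.50       153.5037       460.5110
  4       212.50       137.7332       550.9328
  5       212.50       123.5830       617.9148
  6       212.50       110.8865       665.3187
  7     5,212.50     2,440.5379    17,083.7654
  Σ                  3,327.9925    19,911.2707
P = 3,327.9925; D_Mac = 5.98297 yrs; D_mod = 5.98297/(1+0.1145) = 5.36830 yrs.
ΔP/P ≈ -D_mod · Δy = -5.36830 × (-0.009) = +0.048315 = +4.8315%.

+4.83%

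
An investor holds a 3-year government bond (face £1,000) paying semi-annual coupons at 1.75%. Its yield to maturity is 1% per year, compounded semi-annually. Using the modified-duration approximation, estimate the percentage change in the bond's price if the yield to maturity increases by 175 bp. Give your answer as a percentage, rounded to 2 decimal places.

Periodic yield y = 0.005. Modified duration first:
  t   CF        PV=CF/(1+0.005)^t    t·PV
  1         8.75         8.7065         8.7065
  2         8.75         8.6632        17.3263
  3         8.75         8.6201        25.8602
  4         8.75         8.5772        34.3087
  5         8.75         8.5345        42.6725
  6     1,008.75       979.0101     5,874.0607
  Σ                  1,022.1114     6,002.9347
P = 1,022.1114; D_Mac = 5.87307 half-year periods = 2.93654 yrs; D_mod = 2.93654/(1+0.005) = 2.92193 yrs.
ΔP/P ≈ -D_mod · Δy = -2.92193 × (+0.0175) = -0.051134 = -5.1134%.

-5.11%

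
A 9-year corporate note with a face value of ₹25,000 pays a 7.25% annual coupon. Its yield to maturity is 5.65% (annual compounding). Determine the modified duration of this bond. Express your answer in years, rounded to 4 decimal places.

Periodic yield y = 0.0565. First find Macaulay duration:
  t   CF        PV=CF/(1+0.0565)^t    t·PV
  1     1,812.50     1,715.5703     1,715.5703
  2     1,812.50     1,623.8242     3,247.6484
  3     1,812.50     1,536.9846     4,610.9537
  4     1,812.50     1,454.7890     5,819.1560
  5     1,812.50     1,376.9891     6,884.9456
  6     1,812.50     1,303.3499     7,820.0991
  7     1,812.50     1,233.6487     8,635.5409
  8     1,812.50     1,167.6751     9,341.4005
  9    26,812.50    16,349.7756   147,147.9806
  Σ                 27,762.6064   195,223.2952
P = 27,762.6064; Macaulay duration = 195,223.2952 / 27,762.6064 = 7.03188 years.
Modified duration = D_Mac / (1 + y) = 7.03188 / 1.0565 = 6.65583 years.

6.6558 years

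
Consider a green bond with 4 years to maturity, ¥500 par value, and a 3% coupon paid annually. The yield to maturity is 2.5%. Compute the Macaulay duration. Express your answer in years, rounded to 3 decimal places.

Periodic yield y = 0.025. Discount each cash flow and weight by its year:
  t   CF        PV=CF/(1+0.025)^t    t·PV
  1        15.00        14.6341        14.6341
  2        15.00        14.2772        28.5544
  3        15.00        13.9290        41.7870
  4       515.00       466.5646     1,866.2583
  Σ                    509.4049     1,951.2339
Price P = Σ PV = 509.4049.
Macaulay duration = Σ(t·PV) / P = 1,951.2339 / 509.4049 = 3.83042 years.

3.830 years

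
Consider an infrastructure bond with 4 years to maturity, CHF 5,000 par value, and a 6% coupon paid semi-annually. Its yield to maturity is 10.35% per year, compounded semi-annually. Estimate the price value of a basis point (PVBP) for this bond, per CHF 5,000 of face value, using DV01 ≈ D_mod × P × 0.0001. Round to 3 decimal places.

Periodic yield y = 0.05175.
  t   CF        PV=CF/(1+0.05175)^t    t·PV
  1       150.00       142.6194       142.6194
  2       150.00       135.6020       271.2041
  3       150.00       128.9299       386.7897
  4       150.00       122.5861       490.3443
  5       150.00       116.5544       582.7720
  6       150.00       110.8195       664.9169
  7       150.00       105.3668       737.5673
  8     5,150.00     3,439.5931    27,516.7444
  Σ                  4,302.0712    30,792.9583
P = 4,302.0712; D_Mac = 7.15771 half-year periods = 3.57885 yrs; D_mod = 3.40276 yrs.
DV01 ≈ 3.40276 × 4,302.0712 × 0.0001 = 1.463892.

CHF 1.464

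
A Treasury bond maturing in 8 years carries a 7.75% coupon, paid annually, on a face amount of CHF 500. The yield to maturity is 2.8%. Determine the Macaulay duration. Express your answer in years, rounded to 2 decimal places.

6.52 years

Periodic yield y = 0.028. Discount each cash flow and weight by its year:
  t   CF        PV=CF/(1+0.028)^t    t·PV
  1        38.75        37.6946        37.6946
  2        38.75        36.6679        73.3357
  3        38.75        35.6691       107.0074
  4        38.75        34.6976       138.7903
  5        38.75        33.7525       168.7626
  6        38.75        32.8332       196.9991
  7        38.75        31.9389       223.5723
  8       538.75       431.9588     3,455.6707
  Σ                    675.2125     4,401.8326
Price P = Σ PV = 675.2125.
Macaulay duration = Σ(t·PV) / P = 4,401.8326 / 675.2125 = 6.51918 years.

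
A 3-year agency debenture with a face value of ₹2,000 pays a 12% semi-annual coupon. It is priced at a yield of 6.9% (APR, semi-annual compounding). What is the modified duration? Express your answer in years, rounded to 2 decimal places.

2.55 years

Periodic yield y = 0.0345. First find Macaulay duration:
  t   CF        PV=CF/(1+0.0345)^t    t·PV
  1       120.00       115.9981       115.9981
  2       120.00       112.1296       224.2592
  3       120.00       108.3901       325.1704
  4       120.00       104.7754       419.1015
  5       120.00       101.2812       506.4059
  6     2,120.00     1,729.6287    10,377.7724
  Σ                  2,272.2031    11,968.7075
P = 2,272.2031; Macaulay duration = 11,968.7075 / 2,272.2031 = 5.26745 half-year periods = 2.63372 years.
Modified duration = D_Mac / (1 + y) = 2.63372 / 1.0345 = 2.54589 years.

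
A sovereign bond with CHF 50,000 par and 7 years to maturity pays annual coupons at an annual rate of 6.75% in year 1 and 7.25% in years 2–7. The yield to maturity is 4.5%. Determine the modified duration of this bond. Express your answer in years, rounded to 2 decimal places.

5.60 years

Periodic yield y = 0.045. First find Macaulay duration:
  t   CF        PV=CF/(1+0.045)^t    t·PV
  1     3,375.00     3,229.6651     3,229.6651
  2     3,625.00     3,319.5211     6,639.0421
  3     3,625.00     3,176.5752     9,529.7256
  4     3,625.00     3,039.7849    12,159.1395
  5     3,625.00     2,908.8850    14,544.4252
  6     3,625.00     2,783.6221    16,701.7323
  7    53,625.00    39,405.1760   275,836.2323
  Σ                 57,863.2293   338,639.9621
P = 57,863.2293; Macaulay duration = 338,639.9621 / 57,863.2293 = 5.85242 years.
Modified duration = D_Mac / (1 + y) = 5.85242 / 1.045 = 5.60040 years.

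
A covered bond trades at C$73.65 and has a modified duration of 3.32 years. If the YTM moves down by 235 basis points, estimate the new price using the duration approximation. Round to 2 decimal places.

Duration approximation: ΔP/P ≈ -D_mod · Δy = -3.32 × (-0.0235) = +0.078020.
New price ≈ 73.65 × (1 + 0.078020) = 79.396173.

C$79.40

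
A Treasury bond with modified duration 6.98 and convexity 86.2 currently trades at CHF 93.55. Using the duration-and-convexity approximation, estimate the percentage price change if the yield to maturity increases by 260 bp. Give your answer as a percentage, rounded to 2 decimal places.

-15.23%

Duration effect: -D_mod·Δy = -6.98 × (+0.026) = -0.181480
Convexity effect: ½·C·(Δy)² = 0.5 × 86.2 × (0.026)² = +0.0291356
ΔP/P ≈ -0.181480 + 0.0291356 = -0.1523444
= -15.23444%.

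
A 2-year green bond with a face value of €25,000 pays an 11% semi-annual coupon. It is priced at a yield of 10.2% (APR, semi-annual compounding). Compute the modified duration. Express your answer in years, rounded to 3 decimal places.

Periodic yield y = 0.051. First find Macaulay duration:
  t   CF        PV=CF/(1+0.051)^t    t·PV
  1     1,375.00     1,308.2778     1,308.2778
  2     1,375.00     1,244.7934     2,489.5867
  3     1,375.00     1,184.3895     3,553.1685
  4    26,375.00    21,616.3122    86,465.2488
  Σ                 25,353.7729    93,816.2819
P = 25,353.7729; Macaulay duration = 93,816.2819 / 25,353.7729 = 3.70029 half-year periods = 1.85014 years.
Modified duration = D_Mac / (1 + y) = 1.85014 / 1.051 = 1.76037 years.

1.760 years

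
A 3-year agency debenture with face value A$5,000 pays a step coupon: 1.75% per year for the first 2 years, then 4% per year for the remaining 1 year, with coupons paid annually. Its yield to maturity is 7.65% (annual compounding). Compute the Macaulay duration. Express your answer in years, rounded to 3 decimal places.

Periodic yield y = 0.0765. Discount each cash flow and weight by its year:
  t   CF        PV=CF/(1+0.0765)^t    t·PV
  1        87.50        81.2819        81.2819
  2        87.50        75.5057       151.0115
  3     5,200.00     4,168.3218    12,504.9654
  Σ                  4,325.1095    12,737.2589
Price P = Σ PV = 4,325.1095.
Macaulay duration = Σ(t·PV) / P = 12,737.2589 / 4,325.1095 = 2.94496 years.

2.945 years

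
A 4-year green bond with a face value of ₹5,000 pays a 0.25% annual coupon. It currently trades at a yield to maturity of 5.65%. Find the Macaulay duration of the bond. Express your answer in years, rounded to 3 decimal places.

3.983 years

Periodic yield y = 0.0565. Discount each cash flow and weight by its year:
  t   CF        PV=CF/(1+0.0565)^t    t·PV
  1        12.50        11.8315        11.8315
  2        12.50        11.1988        22.3976
  3        12.50        10.5999        31.7997
  4     5,012.50     4,023.2441    16,092.9763
  Σ                  4,056.8743    16,159.0051
Price P = Σ PV = 4,056.8743.
Macaulay duration = Σ(t·PV) / P = 16,159.0051 / 4,056.8743 = 3.98312 years.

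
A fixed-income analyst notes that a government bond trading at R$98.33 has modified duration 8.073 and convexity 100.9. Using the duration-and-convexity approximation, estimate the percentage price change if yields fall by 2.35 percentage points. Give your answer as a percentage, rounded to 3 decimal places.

+21.758%

Duration effect: -D_mod·Δy = -8.073 × (-0.0235) = +0.1897155
Convexity effect: ½·C·(Δy)² = 0.5 × 100.9 × (-0.0235)² = +0.0278610125
ΔP/P ≈ +0.1897155 + 0.0278610125 = +0.2175765125
= +21.75765125%.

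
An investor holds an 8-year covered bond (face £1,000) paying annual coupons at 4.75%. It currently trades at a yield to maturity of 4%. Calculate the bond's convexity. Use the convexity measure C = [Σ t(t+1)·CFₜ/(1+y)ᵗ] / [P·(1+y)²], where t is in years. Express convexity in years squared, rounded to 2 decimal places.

With y = 0.04:
  t   CF        PV=CF/(1+0.04)^t    t·PV        t(t+1)·PV
  1        47.50        45.6731        45.6731          91.3462
  2        47.50        43.9164        87.8328         263.4985
  3        47.50        42.2273       126.6820         506.7279
  4        47.50        40.6032       162.4128         812.0640
  5        47.50        39.0415       195.2077       1,171.2461
  6        47.50        37.5399       225.2396       1,576.6775
  7        47.50        36.0961       252.6727       2,021.3814
  8     1,047.50       765.3980     6,123.1839      55,108.6553
  Σ                  1,050.4956     7,218.9046      61,551.5968
P = 1,050.4956.
Convexity = Σ t(t+1)·PV / [P·(1+y)²] = 61,551.5968 / (1,050.4956 × 1.081600) = 54.17244.

54.17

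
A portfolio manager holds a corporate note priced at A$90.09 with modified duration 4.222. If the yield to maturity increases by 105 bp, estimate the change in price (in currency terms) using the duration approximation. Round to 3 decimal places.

-A$3.994

Duration approximation: ΔP/P ≈ -D_mod · Δy = -4.222 × (+0.0105) = -0.044331.
ΔP ≈ 90.09 × (-0.044331) = -3.99377979.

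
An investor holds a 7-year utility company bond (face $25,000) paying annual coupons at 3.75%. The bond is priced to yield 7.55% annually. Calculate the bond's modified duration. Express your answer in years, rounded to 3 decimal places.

Periodic yield y = 0.0755. First find Macaulay duration:
  t   CF        PV=CF/(1+0.0755)^t    t·PV
  1       937.50       871.6876       871.6876
  2       937.50       810.4952     1,620.9904
  3       937.50       753.5985     2,260.7955
  4       937.50       700.6960     2,802.7839
  5       937.50       651.5072     3,257.5359
  6       937.50       605.7714     3,634.6286
  7    25,937.50    15,583.1486   109,082.0399
  Σ                 19,976.9044   123,530.4618
P = 19,976.9044; Macaulay duration = 123,530.4618 / 19,976.9044 = 6.18366 years.
Modified duration = D_Mac / (1 + y) = 6.18366 / 1.0755 = 5.74957 years.

5.750 years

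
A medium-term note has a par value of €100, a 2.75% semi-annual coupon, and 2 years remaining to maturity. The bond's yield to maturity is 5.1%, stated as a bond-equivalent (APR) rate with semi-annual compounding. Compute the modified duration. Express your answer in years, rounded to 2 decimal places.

Periodic yield y = 0.0255. First find Macaulay duration:
  t   CF        PV=CF/(1+0.0255)^t    t·PV
  1        1.375         1.3408         1.3408
  2        1.375         1.3075         2.6149
  3        1.375         1.2750         3.8249
  4      101.375        91.6618       366.6471
  Σ                     95.5850       374.4277
P = 95.5850; Macaulay duration = 374.4277 / 95.5850 = 3.91722 half-year periods = 1.95861 years.
Modified duration = D_Mac / (1 + y) = 1.95861 / 1.0255 = 1.90991 years.

1.91 years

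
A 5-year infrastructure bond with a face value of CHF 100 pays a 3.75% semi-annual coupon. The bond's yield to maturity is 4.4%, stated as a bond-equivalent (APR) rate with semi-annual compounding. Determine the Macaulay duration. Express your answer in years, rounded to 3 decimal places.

Periodic yield y = 0.022. Discount each cash flow and weight by its period:
  t   CF        PV=CF/(1+0.022)^t    t·PV
  1        1.875         1.8346         1.8346
  2        1.875         1.7951         3.5903
  3        1.875         1.7565         5.2695
  4        1.875         1.7187         6.8748
  5        1.875         1.6817         8.4085
  6        1.875         1.6455         9.8730
  7        1.875         1.6101        11.2705
  8        1.875         1.5754        12.6033
  9        1.875         1.5415        13.8735
  10     101.875        81.9518       819.5183
  Σ                     97.1110       893.1162
Price P = Σ PV = 97.1110.
Macaulay duration = Σ(t·PV) / P = 893.1162 / 97.1110 = 9.19686 half-year periods.
In years: 9.19686 / 2 = 4.59843 years.

4.598 years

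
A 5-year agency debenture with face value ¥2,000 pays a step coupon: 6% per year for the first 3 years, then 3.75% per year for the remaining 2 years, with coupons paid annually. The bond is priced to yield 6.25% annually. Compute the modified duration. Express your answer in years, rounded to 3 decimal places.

Periodic yield y = 0.0625. First find Macaulay duration:
  t   CF        PV=CF/(1+0.0625)^t    t·PV
  1       120.00       112.9412       112.9412
  2       120.00       106.2976       212.5952
  3       120.00       100.0448       300.1343
  4        75.00        58.8499       235.3995
  5     2,075.00     1,532.4045     7,662.0223
  Σ                  1,910.5379     8,523.0925
P = 1,910.5379; Macaulay duration = 8,523.0925 / 1,910.5379 = 4.46110 years.
Modified duration = D_Mac / (1 + y) = 4.46110 / 1.0625 = 4.19868 years.

4.199 years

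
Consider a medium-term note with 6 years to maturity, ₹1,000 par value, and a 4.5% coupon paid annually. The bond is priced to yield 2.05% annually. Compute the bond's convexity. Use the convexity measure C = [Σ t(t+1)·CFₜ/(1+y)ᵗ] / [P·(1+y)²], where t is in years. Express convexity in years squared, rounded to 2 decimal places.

35.27

With y = 0.0205:
  t   CF        PV=CF/(1+0.0205)^t    t·PV        t(t+1)·PV
  1        45.00        44.0960        44.0960          88.1921
  2        45.00        43.2102        86.4204         259.2613
  3        45.00        42.3422       127.0266         508.1065
  4        45.00        41.4916       165.9665         829.8326
  5        45.00        40.6581       203.2907       1,219.7441
  6     1,045.00       925.2056     5,551.2334      38,858.6337
  Σ                  1,137.0038     6,178.0337      41,763.7702
P = 1,137.0038.
Convexity = Σ t(t+1)·PV / [P·(1+y)²] = 41,763.7702 / (1,137.0038 × 1.041420) = 35.27051.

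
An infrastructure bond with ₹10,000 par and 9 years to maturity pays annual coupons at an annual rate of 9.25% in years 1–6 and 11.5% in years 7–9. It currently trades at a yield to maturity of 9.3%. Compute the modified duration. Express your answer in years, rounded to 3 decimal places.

5.972 years

Periodic yield y = 0.093. First find Macaulay duration:
  t   CF        PV=CF/(1+0.093)^t    t·PV
  1       925.00       846.2946       846.2946
  2       925.00       774.2860     1,548.5720
  3       925.00       708.4044     2,125.2132
  4       925.00       648.1284     2,592.5138
  5       925.00       592.9812     2,964.9060
  6       925.00       542.5263     3,255.1575
  7     1,150.00       617.1016     4,319.7115
  8     1,150.00       564.5944     4,516.7550
  9    11,150.00     5,008.3355    45,075.0191
  Σ                 10,302.6524    67,244.1427
P = 10,302.6524; Macaulay duration = 67,244.1427 / 10,302.6524 = 6.52688 years.
Modified duration = D_Mac / (1 + y) = 6.52688 / 1.093 = 5.97152 years.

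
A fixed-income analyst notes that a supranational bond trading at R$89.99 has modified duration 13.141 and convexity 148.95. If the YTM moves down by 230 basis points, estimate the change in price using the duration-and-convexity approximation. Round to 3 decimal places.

Duration effect: -D_mod·Δy = -13.141 × (-0.023) = +0.302243
Convexity effect: ½·C·(Δy)² = 0.5 × 148.95 × (-0.023)² = +0.039397275
ΔP/P ≈ +0.302243 + 0.039397275 = +0.341640275
ΔP ≈ 89.99 × (+0.341640275) = +30.74420834725.

+R$30.744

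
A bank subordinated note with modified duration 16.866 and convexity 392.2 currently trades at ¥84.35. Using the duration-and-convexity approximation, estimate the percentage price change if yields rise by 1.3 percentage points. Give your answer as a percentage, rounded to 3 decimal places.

Duration effect: -D_mod·Δy = -16.866 × (+0.013) = -0.219258
Convexity effect: ½·C·(Δy)² = 0.5 × 392.2 × (0.013)² = +0.0331409
ΔP/P ≈ -0.219258 + 0.0331409 = -0.1861171
= -18.61171%.

-18.612%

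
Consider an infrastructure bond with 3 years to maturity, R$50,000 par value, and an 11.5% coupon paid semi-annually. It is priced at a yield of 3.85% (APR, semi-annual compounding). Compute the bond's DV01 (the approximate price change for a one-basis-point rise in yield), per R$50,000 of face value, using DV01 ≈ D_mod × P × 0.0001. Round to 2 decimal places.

Periodic yield y = 0.01925.
  t   CF        PV=CF/(1+0.01925)^t    t·PV
  1     2,875.00     2,820.7015     2,820.7015
  2     2,875.00     2,767.4285     5,534.8570
  3     2,875.00     2,715.1616     8,145.4849
  4     2,875.00     2,663.8819    10,655.5276
  5     2,875.00     2,613.5707    13,067.8534
  6    52,875.00    47,159.1599   282,954.9592
  Σ                 60,739.9041   323,179.3836
P = 60,739.9041; D_Mac = 5.32071 half-year periods = 2.66035 yrs; D_mod = 2.61011 yrs.
DV01 ≈ 2.61011 × 60,739.9041 × 0.0001 = 15.853784.

R$15.85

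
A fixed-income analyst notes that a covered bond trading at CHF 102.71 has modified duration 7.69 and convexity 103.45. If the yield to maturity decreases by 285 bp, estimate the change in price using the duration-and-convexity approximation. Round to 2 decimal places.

Duration effect: -D_mod·Δy = -7.69 × (-0.0285) = +0.219165
Convexity effect: ½·C·(Δy)² = 0.5 × 103.45 × (-0.0285)² = +0.04201363125
ΔP/P ≈ +0.219165 + 0.04201363125 = +0.26117863125
ΔP ≈ 102.71 × (+0.26117863125) = +26.8256572156875.

+CHF 26.83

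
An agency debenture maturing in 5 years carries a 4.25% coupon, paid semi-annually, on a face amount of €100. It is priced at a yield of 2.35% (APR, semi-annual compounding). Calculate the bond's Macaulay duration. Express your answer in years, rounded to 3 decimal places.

4.579 years

Periodic yield y = 0.01175. Discount each cash flow and weight by its period:
  t   CF        PV=CF/(1+0.01175)^t    t·PV
  1        2.125         2.1003         2.1003
  2        2.125         2.0759         4.1519
  3        2.125         2.0518         6.1555
  4        2.125         2.0280         8.1120
  5        2.125         2.0044        10.0222
  6        2.125         1.9812        11.8870
  7        2.125         1.9582        13.7071
  8        2.125         1.9354        15.4833
  9        2.125         1.9129        17.2164
  10     102.125        90.8657       908.6569
  Σ                    108.9139       997.4924
Price P = Σ PV = 108.9139.
Macaulay duration = Σ(t·PV) / P = 997.4924 / 108.9139 = 9.15855 half-year periods.
In years: 9.15855 / 2 = 4.57927 years.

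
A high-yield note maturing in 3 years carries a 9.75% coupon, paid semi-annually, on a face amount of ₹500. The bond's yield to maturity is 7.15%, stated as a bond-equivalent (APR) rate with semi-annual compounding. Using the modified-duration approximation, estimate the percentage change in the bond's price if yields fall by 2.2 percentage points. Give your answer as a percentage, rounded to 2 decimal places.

Periodic yield y = 0.03575. Modified duration first:
  t   CF        PV=CF/(1+0.03575)^t    t·PV
  1       24.375        23.5337        23.5337
  2       24.375        22.7214        45.4428
  3       24.375        21.9371        65.8114
  4       24.375        21.1799        84.7198
  5       24.375        20.4489       102.2445
  6      524.375       424.7294     2,548.3764
  Σ                    534.5504     2,870.1285
P = 534.5504; D_Mac = 5.36924 half-year periods = 2.68462 yrs; D_mod = 2.68462/(1+0.03575) = 2.59196 yrs.
ΔP/P ≈ -D_mod · Δy = -2.59196 × (-0.022) = +0.057023 = +5.7023%.

+5.70%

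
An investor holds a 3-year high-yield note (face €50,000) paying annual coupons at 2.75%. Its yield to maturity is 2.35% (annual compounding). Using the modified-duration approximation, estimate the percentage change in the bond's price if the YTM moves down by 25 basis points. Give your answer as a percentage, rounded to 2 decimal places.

+0.71%

Periodic yield y = 0.0235. Modified duration first:
  t   CF        PV=CF/(1+0.0235)^t    t·PV
  1     1,375.00     1,343.4294     1,343.4294
  2     1,375.00     1,312.5837     2,625.1674
  3    51,375.00    47,916.8537   143,750.5611
  Σ                 50,572.8668   147,719.1579
P = 50,572.8668; D_Mac = 2.92092 yrs; D_mod = 2.92092/(1+0.0235) = 2.85385 yrs.
ΔP/P ≈ -D_mod · Δy = -2.85385 × (-0.0025) = +0.007135 = +0.7135%.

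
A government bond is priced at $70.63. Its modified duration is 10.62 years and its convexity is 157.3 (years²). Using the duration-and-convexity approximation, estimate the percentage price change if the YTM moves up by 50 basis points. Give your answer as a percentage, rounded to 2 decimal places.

Duration effect: -D_mod·Δy = -10.62 × (+0.005) = -0.053100
Convexity effect: ½·C·(Δy)² = 0.5 × 157.3 × (0.005)² = +0.00196625
ΔP/P ≈ -0.053100 + 0.00196625 = -0.05113375
= -5.113375%.

-5.11%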